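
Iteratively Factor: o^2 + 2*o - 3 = (o - 1)*(o + 3)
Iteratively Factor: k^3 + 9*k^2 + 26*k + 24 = (k + 2)*(k^2 + 7*k + 12) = (k + 2)*(k + 3)*(k + 4)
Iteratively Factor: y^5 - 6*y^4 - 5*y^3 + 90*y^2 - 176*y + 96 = (y + 4)*(y^4 - 10*y^3 + 35*y^2 - 50*y + 24) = (y - 2)*(y + 4)*(y^3 - 8*y^2 + 19*y - 12) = (y - 3)*(y - 2)*(y + 4)*(y^2 - 5*y + 4) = (y - 3)*(y - 2)*(y - 1)*(y + 4)*(y - 4)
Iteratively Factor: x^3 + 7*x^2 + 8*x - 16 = (x + 4)*(x^2 + 3*x - 4) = (x - 1)*(x + 4)*(x + 4)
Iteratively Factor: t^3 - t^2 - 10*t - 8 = (t + 1)*(t^2 - 2*t - 8) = (t + 1)*(t + 2)*(t - 4)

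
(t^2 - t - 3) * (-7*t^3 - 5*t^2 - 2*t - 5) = -7*t^5 + 2*t^4 + 24*t^3 + 12*t^2 + 11*t + 15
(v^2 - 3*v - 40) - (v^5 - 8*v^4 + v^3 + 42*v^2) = -v^5 + 8*v^4 - v^3 - 41*v^2 - 3*v - 40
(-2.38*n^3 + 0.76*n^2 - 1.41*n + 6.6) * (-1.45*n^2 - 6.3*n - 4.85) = 3.451*n^5 + 13.892*n^4 + 8.7995*n^3 - 4.373*n^2 - 34.7415*n - 32.01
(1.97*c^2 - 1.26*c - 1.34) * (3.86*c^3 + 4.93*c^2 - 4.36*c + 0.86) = 7.6042*c^5 + 4.8485*c^4 - 19.9734*c^3 + 0.5816*c^2 + 4.7588*c - 1.1524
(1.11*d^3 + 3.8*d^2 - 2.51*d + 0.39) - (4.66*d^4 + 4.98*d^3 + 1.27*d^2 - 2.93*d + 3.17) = -4.66*d^4 - 3.87*d^3 + 2.53*d^2 + 0.42*d - 2.78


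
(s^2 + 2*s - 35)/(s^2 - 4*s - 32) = (-s^2 - 2*s + 35)/(-s^2 + 4*s + 32)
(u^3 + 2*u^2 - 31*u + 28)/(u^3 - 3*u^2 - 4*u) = (u^2 + 6*u - 7)/(u*(u + 1))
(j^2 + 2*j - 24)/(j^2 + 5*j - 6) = (j - 4)/(j - 1)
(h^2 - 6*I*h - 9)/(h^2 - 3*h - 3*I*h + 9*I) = (h - 3*I)/(h - 3)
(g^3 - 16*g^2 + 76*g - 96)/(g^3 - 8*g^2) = 1 - 8/g + 12/g^2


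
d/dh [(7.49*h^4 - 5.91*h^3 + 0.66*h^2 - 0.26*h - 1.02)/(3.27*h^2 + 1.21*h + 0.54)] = (48.9846*h^5 + 7.86300000000001*h^4 + 1.8762*h^3 - 7.9254*h^2 + 7.3836*h + 1.0938)/(10.6929*h^4 + 7.9134*h^3 + 4.9957*h^2 + 1.3068*h + 0.2916)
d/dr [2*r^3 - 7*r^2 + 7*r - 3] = 6*r^2 - 14*r + 7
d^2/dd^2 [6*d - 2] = 0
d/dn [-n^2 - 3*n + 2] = -2*n - 3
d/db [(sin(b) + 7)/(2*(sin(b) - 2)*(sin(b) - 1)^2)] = (-19*sin(b) + cos(2*b) + 36)*cos(b)/(2*(sin(b) - 2)^2*(sin(b) - 1)^3)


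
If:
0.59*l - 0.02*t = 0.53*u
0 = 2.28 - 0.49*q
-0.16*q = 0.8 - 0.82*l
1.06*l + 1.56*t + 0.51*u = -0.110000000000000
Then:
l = 1.88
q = 4.65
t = -2.06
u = 2.17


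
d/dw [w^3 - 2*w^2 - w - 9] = 3*w^2 - 4*w - 1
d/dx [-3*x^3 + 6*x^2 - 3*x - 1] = -9*x^2 + 12*x - 3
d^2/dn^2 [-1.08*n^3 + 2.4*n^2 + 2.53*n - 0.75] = 4.8 - 6.48*n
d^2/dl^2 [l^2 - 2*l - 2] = 2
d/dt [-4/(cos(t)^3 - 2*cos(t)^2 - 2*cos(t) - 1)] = 4*(-3*cos(t)^2 + 4*cos(t) + 2)*sin(t)/(-cos(t)^3 + 2*cos(t)^2 + 2*cos(t) + 1)^2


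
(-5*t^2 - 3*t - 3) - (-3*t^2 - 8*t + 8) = -2*t^2 + 5*t - 11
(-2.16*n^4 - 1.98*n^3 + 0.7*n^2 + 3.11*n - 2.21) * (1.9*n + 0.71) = -4.104*n^5 - 5.2956*n^4 - 0.0758000000000001*n^3 + 6.406*n^2 - 1.9909*n - 1.5691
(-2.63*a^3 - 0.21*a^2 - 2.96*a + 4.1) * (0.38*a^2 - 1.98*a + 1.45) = -0.9994*a^5 + 5.1276*a^4 - 4.5225*a^3 + 7.1143*a^2 - 12.41*a + 5.945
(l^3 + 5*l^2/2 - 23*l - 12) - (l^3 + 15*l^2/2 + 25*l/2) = -5*l^2 - 71*l/2 - 12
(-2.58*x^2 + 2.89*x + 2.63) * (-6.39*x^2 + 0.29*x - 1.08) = 16.4862*x^4 - 19.2153*x^3 - 13.1812*x^2 - 2.3585*x - 2.8404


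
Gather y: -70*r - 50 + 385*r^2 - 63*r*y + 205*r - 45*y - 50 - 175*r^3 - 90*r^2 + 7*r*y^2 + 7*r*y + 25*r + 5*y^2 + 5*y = -175*r^3 + 295*r^2 + 160*r + y^2*(7*r + 5) + y*(-56*r - 40) - 100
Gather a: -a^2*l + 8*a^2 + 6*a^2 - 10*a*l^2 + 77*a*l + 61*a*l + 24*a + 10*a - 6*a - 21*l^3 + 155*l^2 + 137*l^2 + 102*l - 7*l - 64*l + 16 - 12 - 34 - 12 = a^2*(14 - l) + a*(-10*l^2 + 138*l + 28) - 21*l^3 + 292*l^2 + 31*l - 42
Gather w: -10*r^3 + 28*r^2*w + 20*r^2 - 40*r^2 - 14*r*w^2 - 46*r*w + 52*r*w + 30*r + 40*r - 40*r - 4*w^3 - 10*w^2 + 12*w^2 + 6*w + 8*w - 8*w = -10*r^3 - 20*r^2 + 30*r - 4*w^3 + w^2*(2 - 14*r) + w*(28*r^2 + 6*r + 6)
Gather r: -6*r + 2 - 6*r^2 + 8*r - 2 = -6*r^2 + 2*r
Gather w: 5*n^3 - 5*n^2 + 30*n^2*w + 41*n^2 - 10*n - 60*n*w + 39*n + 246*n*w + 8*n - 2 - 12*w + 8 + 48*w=5*n^3 + 36*n^2 + 37*n + w*(30*n^2 + 186*n + 36) + 6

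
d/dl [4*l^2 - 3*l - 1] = 8*l - 3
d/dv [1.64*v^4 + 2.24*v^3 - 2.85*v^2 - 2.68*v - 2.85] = 6.56*v^3 + 6.72*v^2 - 5.7*v - 2.68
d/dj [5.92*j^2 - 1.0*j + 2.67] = 11.84*j - 1.0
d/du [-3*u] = -3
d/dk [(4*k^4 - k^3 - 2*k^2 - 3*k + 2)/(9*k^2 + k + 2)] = (72*k^5 + 3*k^4 + 30*k^3 + 19*k^2 - 44*k - 8)/(81*k^4 + 18*k^3 + 37*k^2 + 4*k + 4)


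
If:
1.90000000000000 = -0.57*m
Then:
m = -3.33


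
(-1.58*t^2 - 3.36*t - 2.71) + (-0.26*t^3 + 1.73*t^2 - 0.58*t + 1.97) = -0.26*t^3 + 0.15*t^2 - 3.94*t - 0.74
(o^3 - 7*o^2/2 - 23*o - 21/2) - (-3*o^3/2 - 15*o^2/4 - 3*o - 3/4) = 5*o^3/2 + o^2/4 - 20*o - 39/4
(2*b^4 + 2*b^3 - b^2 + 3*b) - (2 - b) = 2*b^4 + 2*b^3 - b^2 + 4*b - 2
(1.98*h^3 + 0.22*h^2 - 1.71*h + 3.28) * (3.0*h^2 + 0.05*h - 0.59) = 5.94*h^5 + 0.759*h^4 - 6.2872*h^3 + 9.6247*h^2 + 1.1729*h - 1.9352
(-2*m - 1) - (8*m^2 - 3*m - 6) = -8*m^2 + m + 5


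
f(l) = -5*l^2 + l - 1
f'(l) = 1 - 10*l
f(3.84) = -70.89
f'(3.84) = -37.40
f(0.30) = -1.15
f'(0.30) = -2.00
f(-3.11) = -52.47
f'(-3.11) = 32.10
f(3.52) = -59.43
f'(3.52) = -34.20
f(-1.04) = -7.45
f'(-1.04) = 11.40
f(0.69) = -2.69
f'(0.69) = -5.90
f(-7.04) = -255.85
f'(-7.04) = 71.40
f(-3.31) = -59.09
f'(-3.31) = 34.10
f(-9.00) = -415.00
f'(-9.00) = 91.00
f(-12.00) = -733.00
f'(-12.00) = 121.00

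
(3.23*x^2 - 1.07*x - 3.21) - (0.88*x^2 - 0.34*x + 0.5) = 2.35*x^2 - 0.73*x - 3.71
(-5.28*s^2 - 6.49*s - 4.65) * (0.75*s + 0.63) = -3.96*s^3 - 8.1939*s^2 - 7.5762*s - 2.9295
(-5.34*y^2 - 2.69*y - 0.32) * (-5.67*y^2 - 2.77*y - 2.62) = 30.2778*y^4 + 30.0441*y^3 + 23.2565*y^2 + 7.9342*y + 0.8384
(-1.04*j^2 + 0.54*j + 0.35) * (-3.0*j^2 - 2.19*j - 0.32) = 3.12*j^4 + 0.6576*j^3 - 1.8998*j^2 - 0.9393*j - 0.112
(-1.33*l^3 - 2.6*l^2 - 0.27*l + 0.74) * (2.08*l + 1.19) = -2.7664*l^4 - 6.9907*l^3 - 3.6556*l^2 + 1.2179*l + 0.8806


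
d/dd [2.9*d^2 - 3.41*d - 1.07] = 5.8*d - 3.41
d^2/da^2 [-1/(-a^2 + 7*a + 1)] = 2*(a^2 - 7*a - (2*a - 7)^2 - 1)/(-a^2 + 7*a + 1)^3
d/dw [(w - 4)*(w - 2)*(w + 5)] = 3*w^2 - 2*w - 22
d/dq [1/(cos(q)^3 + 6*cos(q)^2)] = 3*(cos(q) + 4)*sin(q)/((cos(q) + 6)^2*cos(q)^3)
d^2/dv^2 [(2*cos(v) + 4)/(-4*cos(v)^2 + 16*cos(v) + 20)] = (-9*sin(v)^4*cos(v) - 12*sin(v)^4 + 64*sin(v)^2 - 11*cos(v)/2 - 3*cos(3*v) + cos(5*v)/2 - 8)/(2*(sin(v)^2 + 4*cos(v) + 4)^3)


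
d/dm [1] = 0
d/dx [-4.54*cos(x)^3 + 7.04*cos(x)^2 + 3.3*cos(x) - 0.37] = (13.62*cos(x)^2 - 14.08*cos(x) - 3.3)*sin(x)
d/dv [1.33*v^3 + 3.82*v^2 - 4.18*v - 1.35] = 3.99*v^2 + 7.64*v - 4.18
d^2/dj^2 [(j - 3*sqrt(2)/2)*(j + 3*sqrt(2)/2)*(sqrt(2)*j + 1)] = 6*sqrt(2)*j + 2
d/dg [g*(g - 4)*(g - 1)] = 3*g^2 - 10*g + 4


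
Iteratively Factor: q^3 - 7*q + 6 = (q - 1)*(q^2 + q - 6) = (q - 2)*(q - 1)*(q + 3)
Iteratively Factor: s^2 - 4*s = (s)*(s - 4)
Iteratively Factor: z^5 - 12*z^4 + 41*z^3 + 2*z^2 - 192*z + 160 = (z - 4)*(z^4 - 8*z^3 + 9*z^2 + 38*z - 40) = (z - 5)*(z - 4)*(z^3 - 3*z^2 - 6*z + 8) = (z - 5)*(z - 4)*(z + 2)*(z^2 - 5*z + 4) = (z - 5)*(z - 4)^2*(z + 2)*(z - 1)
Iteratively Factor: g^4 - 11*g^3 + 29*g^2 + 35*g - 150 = (g - 5)*(g^3 - 6*g^2 - g + 30) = (g - 5)*(g + 2)*(g^2 - 8*g + 15) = (g - 5)^2*(g + 2)*(g - 3)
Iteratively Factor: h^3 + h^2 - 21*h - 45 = (h + 3)*(h^2 - 2*h - 15) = (h + 3)^2*(h - 5)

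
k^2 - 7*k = k*(k - 7)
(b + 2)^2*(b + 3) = b^3 + 7*b^2 + 16*b + 12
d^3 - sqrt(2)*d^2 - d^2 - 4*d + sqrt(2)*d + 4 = (d - 1)*(d - 2*sqrt(2))*(d + sqrt(2))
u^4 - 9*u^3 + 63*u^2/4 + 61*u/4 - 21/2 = (u - 6)*(u - 7/2)*(u - 1/2)*(u + 1)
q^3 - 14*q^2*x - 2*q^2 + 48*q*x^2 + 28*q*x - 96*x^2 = (q - 2)*(q - 8*x)*(q - 6*x)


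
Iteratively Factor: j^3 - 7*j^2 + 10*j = (j)*(j^2 - 7*j + 10) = j*(j - 5)*(j - 2)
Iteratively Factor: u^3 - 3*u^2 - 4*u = (u)*(u^2 - 3*u - 4) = u*(u + 1)*(u - 4)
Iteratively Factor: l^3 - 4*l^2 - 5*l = (l - 5)*(l^2 + l) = l*(l - 5)*(l + 1)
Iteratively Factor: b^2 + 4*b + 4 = (b + 2)*(b + 2)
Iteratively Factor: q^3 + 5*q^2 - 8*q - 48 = (q - 3)*(q^2 + 8*q + 16) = (q - 3)*(q + 4)*(q + 4)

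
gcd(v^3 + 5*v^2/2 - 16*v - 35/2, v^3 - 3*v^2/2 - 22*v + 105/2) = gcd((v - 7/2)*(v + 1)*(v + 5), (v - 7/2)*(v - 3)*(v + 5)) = v^2 + 3*v/2 - 35/2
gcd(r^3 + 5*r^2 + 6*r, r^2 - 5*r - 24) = r + 3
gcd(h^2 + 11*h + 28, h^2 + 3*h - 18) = 1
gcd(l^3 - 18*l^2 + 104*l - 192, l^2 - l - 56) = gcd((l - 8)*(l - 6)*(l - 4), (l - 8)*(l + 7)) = l - 8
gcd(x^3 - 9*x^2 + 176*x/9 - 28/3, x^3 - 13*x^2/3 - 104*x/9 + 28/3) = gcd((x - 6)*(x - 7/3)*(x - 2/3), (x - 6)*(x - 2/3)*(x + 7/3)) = x^2 - 20*x/3 + 4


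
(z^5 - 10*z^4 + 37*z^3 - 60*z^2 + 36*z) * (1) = z^5 - 10*z^4 + 37*z^3 - 60*z^2 + 36*z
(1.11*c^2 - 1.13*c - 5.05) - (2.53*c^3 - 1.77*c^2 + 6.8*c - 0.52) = -2.53*c^3 + 2.88*c^2 - 7.93*c - 4.53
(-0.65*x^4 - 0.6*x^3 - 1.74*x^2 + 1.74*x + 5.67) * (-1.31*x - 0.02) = 0.8515*x^5 + 0.799*x^4 + 2.2914*x^3 - 2.2446*x^2 - 7.4625*x - 0.1134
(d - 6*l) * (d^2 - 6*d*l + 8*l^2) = d^3 - 12*d^2*l + 44*d*l^2 - 48*l^3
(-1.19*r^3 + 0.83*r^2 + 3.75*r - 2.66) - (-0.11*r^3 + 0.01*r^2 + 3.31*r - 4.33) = -1.08*r^3 + 0.82*r^2 + 0.44*r + 1.67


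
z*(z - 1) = z^2 - z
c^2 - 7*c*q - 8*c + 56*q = (c - 8)*(c - 7*q)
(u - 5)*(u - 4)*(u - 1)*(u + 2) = u^4 - 8*u^3 + 9*u^2 + 38*u - 40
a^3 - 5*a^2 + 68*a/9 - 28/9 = (a - 7/3)*(a - 2)*(a - 2/3)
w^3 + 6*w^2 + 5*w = w*(w + 1)*(w + 5)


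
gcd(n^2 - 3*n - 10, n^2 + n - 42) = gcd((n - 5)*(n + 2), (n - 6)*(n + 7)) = 1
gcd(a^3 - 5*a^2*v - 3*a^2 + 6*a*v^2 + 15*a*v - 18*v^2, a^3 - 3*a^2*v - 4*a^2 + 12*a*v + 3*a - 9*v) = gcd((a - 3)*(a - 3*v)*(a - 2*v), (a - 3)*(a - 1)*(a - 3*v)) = -a^2 + 3*a*v + 3*a - 9*v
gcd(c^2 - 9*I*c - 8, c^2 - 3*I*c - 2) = c - I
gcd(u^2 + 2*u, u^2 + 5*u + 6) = u + 2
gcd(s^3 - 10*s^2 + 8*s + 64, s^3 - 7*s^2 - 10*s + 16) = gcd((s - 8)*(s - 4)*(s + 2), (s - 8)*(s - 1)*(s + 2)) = s^2 - 6*s - 16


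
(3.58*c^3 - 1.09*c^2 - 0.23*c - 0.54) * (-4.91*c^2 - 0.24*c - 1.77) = -17.5778*c^5 + 4.4927*c^4 - 4.9457*c^3 + 4.6359*c^2 + 0.5367*c + 0.9558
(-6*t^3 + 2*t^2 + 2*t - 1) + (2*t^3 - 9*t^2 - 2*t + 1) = -4*t^3 - 7*t^2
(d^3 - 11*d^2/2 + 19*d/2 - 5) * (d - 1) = d^4 - 13*d^3/2 + 15*d^2 - 29*d/2 + 5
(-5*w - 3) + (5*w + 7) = 4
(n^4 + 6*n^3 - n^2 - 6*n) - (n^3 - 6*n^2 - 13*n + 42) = n^4 + 5*n^3 + 5*n^2 + 7*n - 42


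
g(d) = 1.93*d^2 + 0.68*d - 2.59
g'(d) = 3.86*d + 0.68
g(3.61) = 25.02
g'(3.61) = 14.61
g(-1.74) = 2.07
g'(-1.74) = -6.04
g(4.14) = 33.30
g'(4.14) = 16.66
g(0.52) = -1.71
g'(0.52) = 2.69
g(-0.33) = -2.60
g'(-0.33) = -0.59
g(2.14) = 7.70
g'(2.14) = 8.94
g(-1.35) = 0.01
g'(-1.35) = -4.53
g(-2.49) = 7.68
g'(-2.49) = -8.93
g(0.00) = -2.59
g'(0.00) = 0.68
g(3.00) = 16.82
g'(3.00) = 12.26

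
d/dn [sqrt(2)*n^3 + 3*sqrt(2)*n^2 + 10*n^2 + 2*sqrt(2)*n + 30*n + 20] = 3*sqrt(2)*n^2 + 6*sqrt(2)*n + 20*n + 2*sqrt(2) + 30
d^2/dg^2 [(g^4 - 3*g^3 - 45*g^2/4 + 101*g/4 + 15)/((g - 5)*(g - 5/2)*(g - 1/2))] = 8*(25*g^3 - 111*g^2 + 423*g - 683)/(8*g^6 - 132*g^5 + 786*g^4 - 1991*g^3 + 1965*g^2 - 825*g + 125)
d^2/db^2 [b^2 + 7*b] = 2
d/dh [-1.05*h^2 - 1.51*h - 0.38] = -2.1*h - 1.51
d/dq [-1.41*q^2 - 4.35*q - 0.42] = -2.82*q - 4.35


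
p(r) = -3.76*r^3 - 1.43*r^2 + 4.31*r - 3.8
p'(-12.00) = -1585.69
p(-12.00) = 6235.84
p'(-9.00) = -883.63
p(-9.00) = 2582.62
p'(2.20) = -56.58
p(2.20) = -41.28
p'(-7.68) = -639.05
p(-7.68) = 1581.98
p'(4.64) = -251.81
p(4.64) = -390.20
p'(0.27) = 2.72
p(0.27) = -2.81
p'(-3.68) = -137.92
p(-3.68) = 148.36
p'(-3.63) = -133.94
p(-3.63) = 141.56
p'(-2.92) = -83.52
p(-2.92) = 65.04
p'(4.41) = -227.68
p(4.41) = -335.08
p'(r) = -11.28*r^2 - 2.86*r + 4.31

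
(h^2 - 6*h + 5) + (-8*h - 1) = h^2 - 14*h + 4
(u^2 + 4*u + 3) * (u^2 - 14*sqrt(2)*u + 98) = u^4 - 14*sqrt(2)*u^3 + 4*u^3 - 56*sqrt(2)*u^2 + 101*u^2 - 42*sqrt(2)*u + 392*u + 294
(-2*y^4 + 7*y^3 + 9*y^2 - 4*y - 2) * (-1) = 2*y^4 - 7*y^3 - 9*y^2 + 4*y + 2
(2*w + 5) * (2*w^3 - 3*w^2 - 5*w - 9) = 4*w^4 + 4*w^3 - 25*w^2 - 43*w - 45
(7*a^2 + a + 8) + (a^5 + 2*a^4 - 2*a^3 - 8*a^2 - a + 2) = a^5 + 2*a^4 - 2*a^3 - a^2 + 10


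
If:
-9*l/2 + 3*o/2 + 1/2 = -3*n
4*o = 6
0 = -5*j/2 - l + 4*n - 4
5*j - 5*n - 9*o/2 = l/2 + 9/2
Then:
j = 284/15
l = 11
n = 187/12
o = 3/2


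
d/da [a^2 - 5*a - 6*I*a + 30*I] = 2*a - 5 - 6*I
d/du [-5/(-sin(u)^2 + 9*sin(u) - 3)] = 5*(9 - 2*sin(u))*cos(u)/(sin(u)^2 - 9*sin(u) + 3)^2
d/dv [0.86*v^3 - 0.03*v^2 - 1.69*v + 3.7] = 2.58*v^2 - 0.06*v - 1.69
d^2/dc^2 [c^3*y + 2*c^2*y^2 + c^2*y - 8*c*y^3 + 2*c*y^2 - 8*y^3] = 2*y*(3*c + 2*y + 1)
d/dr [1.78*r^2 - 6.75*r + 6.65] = 3.56*r - 6.75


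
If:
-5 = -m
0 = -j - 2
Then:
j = -2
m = 5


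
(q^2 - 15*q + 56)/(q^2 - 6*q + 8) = (q^2 - 15*q + 56)/(q^2 - 6*q + 8)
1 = 1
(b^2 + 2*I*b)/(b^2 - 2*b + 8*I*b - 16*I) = b*(b + 2*I)/(b^2 - 2*b + 8*I*b - 16*I)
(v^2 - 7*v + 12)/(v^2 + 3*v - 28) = (v - 3)/(v + 7)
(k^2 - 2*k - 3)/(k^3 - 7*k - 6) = 1/(k + 2)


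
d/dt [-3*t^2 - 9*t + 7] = -6*t - 9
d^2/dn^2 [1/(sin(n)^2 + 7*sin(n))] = (-4*sin(n) - 21 - 43/sin(n) + 42/sin(n)^2 + 98/sin(n)^3)/(sin(n) + 7)^3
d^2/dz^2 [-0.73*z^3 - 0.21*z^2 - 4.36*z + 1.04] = -4.38*z - 0.42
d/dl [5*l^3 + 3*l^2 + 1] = 3*l*(5*l + 2)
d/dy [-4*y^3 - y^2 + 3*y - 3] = -12*y^2 - 2*y + 3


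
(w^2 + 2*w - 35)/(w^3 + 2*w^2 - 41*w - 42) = (w - 5)/(w^2 - 5*w - 6)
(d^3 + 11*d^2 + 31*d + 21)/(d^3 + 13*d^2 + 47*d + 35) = (d + 3)/(d + 5)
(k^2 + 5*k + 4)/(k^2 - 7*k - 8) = (k + 4)/(k - 8)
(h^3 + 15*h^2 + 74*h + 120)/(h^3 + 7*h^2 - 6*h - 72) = (h + 5)/(h - 3)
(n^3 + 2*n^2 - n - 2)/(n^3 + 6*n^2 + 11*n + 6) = (n - 1)/(n + 3)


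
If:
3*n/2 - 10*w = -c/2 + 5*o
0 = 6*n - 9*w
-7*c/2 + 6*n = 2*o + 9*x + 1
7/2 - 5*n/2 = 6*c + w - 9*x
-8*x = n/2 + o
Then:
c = 1616/3761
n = 8961/26327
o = -16257/52654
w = 5974/26327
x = 456/26327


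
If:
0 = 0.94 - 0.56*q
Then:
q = 1.68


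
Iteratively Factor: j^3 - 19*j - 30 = (j + 3)*(j^2 - 3*j - 10) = (j + 2)*(j + 3)*(j - 5)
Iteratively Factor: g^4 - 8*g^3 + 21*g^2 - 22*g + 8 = (g - 1)*(g^3 - 7*g^2 + 14*g - 8) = (g - 2)*(g - 1)*(g^2 - 5*g + 4) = (g - 4)*(g - 2)*(g - 1)*(g - 1)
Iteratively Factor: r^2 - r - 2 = (r + 1)*(r - 2)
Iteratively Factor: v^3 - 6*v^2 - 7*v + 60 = (v - 5)*(v^2 - v - 12) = (v - 5)*(v + 3)*(v - 4)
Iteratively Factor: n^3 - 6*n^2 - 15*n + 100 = (n - 5)*(n^2 - n - 20) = (n - 5)*(n + 4)*(n - 5)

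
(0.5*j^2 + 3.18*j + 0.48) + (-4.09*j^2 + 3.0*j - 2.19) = -3.59*j^2 + 6.18*j - 1.71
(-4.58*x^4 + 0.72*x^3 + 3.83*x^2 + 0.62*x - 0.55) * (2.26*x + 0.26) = -10.3508*x^5 + 0.4364*x^4 + 8.843*x^3 + 2.397*x^2 - 1.0818*x - 0.143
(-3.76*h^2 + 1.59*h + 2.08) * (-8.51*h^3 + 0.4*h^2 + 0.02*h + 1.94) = 31.9976*h^5 - 15.0349*h^4 - 17.14*h^3 - 6.4306*h^2 + 3.1262*h + 4.0352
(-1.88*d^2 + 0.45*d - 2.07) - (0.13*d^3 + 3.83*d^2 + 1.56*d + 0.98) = -0.13*d^3 - 5.71*d^2 - 1.11*d - 3.05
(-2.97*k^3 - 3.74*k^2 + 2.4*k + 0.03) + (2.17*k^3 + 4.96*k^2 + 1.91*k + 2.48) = -0.8*k^3 + 1.22*k^2 + 4.31*k + 2.51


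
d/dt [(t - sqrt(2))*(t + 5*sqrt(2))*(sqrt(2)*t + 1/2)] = 3*sqrt(2)*t^2 + 17*t - 8*sqrt(2)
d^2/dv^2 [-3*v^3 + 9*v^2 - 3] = 18 - 18*v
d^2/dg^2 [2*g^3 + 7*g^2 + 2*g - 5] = 12*g + 14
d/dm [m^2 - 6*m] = 2*m - 6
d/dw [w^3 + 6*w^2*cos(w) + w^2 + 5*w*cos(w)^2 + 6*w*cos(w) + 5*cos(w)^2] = -6*w^2*sin(w) + 3*w^2 - 6*w*sin(w) - 5*w*sin(2*w) + 12*w*cos(w) + 2*w - 5*sin(2*w) + 5*cos(w)^2 + 6*cos(w)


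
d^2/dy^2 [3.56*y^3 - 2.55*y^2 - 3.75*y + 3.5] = 21.36*y - 5.1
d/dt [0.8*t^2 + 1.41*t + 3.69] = 1.6*t + 1.41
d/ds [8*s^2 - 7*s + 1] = 16*s - 7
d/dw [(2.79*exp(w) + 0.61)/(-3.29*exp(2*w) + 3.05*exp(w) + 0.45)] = (9.1791*exp(2*w) + 4.0138*exp(w) - 0.605)*exp(w)/(10.8241*exp(4*w) - 20.069*exp(3*w) + 6.3415*exp(2*w) + 2.745*exp(w) + 0.2025)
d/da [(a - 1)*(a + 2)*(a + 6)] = 3*a^2 + 14*a + 4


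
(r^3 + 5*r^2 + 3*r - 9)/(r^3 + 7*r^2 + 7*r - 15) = (r + 3)/(r + 5)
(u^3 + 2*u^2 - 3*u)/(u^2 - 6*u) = (u^2 + 2*u - 3)/(u - 6)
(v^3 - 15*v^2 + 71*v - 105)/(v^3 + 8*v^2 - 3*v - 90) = (v^2 - 12*v + 35)/(v^2 + 11*v + 30)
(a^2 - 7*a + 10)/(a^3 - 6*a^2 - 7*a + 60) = (a - 2)/(a^2 - a - 12)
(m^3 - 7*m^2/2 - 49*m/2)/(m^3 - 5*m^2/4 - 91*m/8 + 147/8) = 4*m*(m - 7)/(4*m^2 - 19*m + 21)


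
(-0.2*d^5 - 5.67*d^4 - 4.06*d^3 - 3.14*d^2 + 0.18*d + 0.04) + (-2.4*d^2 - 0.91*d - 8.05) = -0.2*d^5 - 5.67*d^4 - 4.06*d^3 - 5.54*d^2 - 0.73*d - 8.01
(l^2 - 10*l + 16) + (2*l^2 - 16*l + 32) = 3*l^2 - 26*l + 48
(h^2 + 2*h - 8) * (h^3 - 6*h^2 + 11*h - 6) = h^5 - 4*h^4 - 9*h^3 + 64*h^2 - 100*h + 48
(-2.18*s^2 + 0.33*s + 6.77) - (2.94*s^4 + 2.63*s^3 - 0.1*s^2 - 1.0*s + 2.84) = -2.94*s^4 - 2.63*s^3 - 2.08*s^2 + 1.33*s + 3.93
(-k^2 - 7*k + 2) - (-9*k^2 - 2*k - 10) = 8*k^2 - 5*k + 12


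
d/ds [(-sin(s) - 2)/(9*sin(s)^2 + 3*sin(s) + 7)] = (9*sin(s)^2 + 36*sin(s) - 1)*cos(s)/(9*sin(s)^2 + 3*sin(s) + 7)^2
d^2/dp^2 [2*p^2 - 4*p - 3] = 4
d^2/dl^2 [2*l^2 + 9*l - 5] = 4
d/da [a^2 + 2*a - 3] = 2*a + 2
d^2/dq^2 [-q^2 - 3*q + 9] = -2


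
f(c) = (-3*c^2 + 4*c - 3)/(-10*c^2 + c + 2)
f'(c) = (4 - 6*c)/(-10*c^2 + c + 2) + (20*c - 1)*(-3*c^2 + 4*c - 3)/(-10*c^2 + c + 2)^2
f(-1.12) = 0.96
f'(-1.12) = 1.01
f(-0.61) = 2.81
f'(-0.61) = 12.64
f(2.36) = 0.20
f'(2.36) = 0.02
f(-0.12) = -2.03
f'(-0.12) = 6.69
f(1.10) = 0.25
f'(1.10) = -0.29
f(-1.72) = 0.64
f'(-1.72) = 0.28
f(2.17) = 0.20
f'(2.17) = 0.02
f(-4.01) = 0.41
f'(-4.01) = 0.03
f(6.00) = 0.25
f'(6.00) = 0.01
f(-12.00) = 0.33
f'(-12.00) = 0.00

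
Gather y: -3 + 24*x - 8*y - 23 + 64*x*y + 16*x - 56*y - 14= 40*x + y*(64*x - 64) - 40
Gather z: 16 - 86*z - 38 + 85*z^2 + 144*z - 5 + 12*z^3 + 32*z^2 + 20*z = 12*z^3 + 117*z^2 + 78*z - 27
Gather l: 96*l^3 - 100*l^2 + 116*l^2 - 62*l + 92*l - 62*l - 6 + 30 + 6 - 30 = 96*l^3 + 16*l^2 - 32*l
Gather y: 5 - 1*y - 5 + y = 0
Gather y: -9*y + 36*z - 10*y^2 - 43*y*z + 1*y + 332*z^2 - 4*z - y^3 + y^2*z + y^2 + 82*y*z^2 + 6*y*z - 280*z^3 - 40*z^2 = -y^3 + y^2*(z - 9) + y*(82*z^2 - 37*z - 8) - 280*z^3 + 292*z^2 + 32*z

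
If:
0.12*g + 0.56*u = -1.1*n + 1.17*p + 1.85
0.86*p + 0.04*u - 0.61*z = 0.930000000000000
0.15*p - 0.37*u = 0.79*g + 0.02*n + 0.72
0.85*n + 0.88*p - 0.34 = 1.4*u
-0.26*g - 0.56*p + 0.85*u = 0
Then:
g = -0.54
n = 0.00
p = -2.50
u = -1.81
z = -5.17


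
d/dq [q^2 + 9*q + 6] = 2*q + 9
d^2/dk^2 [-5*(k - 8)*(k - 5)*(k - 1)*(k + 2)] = -60*k^2 + 360*k - 250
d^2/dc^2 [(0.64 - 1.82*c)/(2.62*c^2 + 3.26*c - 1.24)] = (-(1.82*c - 0.64)*(5.24*c + 3.26)*(10.48*c + 6.52) + (28.6104*c + 8.5128)*(2.62*c^2 + 3.26*c - 1.24))/(2.62*c^2 + 3.26*c - 1.24)^3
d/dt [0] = 0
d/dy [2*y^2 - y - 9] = 4*y - 1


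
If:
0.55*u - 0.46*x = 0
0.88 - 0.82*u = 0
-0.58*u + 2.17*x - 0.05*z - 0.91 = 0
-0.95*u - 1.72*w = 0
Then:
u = 1.07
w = -0.59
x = 1.28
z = 25.04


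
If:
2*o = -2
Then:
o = -1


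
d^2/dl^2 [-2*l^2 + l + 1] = -4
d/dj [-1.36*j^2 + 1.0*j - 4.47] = 1.0 - 2.72*j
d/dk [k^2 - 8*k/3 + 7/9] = 2*k - 8/3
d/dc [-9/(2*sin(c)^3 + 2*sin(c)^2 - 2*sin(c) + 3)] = 72*(3*sin(c)^2 + 2*sin(c) - 1)*cos(c)/(-4*sin(c)^2 + sin(c) + sin(3*c) - 6)^2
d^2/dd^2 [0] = 0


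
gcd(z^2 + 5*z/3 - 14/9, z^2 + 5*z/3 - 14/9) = z^2 + 5*z/3 - 14/9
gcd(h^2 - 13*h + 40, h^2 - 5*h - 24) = h - 8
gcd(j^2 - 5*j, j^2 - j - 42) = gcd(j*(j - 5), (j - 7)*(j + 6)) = 1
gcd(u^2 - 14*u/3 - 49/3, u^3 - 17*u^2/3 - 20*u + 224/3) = u - 7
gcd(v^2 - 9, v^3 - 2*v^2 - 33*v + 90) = v - 3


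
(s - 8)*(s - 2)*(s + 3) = s^3 - 7*s^2 - 14*s + 48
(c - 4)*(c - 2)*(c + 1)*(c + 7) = c^4 + 2*c^3 - 33*c^2 + 22*c + 56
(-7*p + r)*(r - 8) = -7*p*r + 56*p + r^2 - 8*r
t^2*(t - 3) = t^3 - 3*t^2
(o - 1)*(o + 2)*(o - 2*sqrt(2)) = o^3 - 2*sqrt(2)*o^2 + o^2 - 2*sqrt(2)*o - 2*o + 4*sqrt(2)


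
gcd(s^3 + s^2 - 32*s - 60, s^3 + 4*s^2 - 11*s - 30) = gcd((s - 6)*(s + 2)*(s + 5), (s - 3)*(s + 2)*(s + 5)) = s^2 + 7*s + 10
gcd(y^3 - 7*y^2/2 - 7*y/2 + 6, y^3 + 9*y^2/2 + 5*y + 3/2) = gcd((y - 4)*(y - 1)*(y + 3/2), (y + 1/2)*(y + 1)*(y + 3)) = 1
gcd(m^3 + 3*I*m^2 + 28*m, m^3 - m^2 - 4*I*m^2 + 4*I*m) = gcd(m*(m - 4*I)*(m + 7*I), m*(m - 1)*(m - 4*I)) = m^2 - 4*I*m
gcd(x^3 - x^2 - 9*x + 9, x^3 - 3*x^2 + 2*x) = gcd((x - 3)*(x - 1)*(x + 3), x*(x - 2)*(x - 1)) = x - 1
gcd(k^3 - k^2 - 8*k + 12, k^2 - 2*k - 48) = 1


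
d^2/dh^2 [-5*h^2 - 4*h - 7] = -10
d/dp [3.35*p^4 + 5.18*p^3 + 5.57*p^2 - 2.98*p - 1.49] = 13.4*p^3 + 15.54*p^2 + 11.14*p - 2.98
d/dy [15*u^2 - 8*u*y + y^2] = -8*u + 2*y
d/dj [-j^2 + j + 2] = 1 - 2*j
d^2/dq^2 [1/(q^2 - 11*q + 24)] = 2*(-q^2 + 11*q + (2*q - 11)^2 - 24)/(q^2 - 11*q + 24)^3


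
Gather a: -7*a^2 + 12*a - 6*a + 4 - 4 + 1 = -7*a^2 + 6*a + 1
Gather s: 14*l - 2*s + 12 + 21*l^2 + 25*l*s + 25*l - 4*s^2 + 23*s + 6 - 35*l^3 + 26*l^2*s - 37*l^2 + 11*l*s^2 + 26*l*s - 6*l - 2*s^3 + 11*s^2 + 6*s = -35*l^3 - 16*l^2 + 33*l - 2*s^3 + s^2*(11*l + 7) + s*(26*l^2 + 51*l + 27) + 18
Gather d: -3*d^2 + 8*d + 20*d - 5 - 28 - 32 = -3*d^2 + 28*d - 65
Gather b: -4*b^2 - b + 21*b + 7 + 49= -4*b^2 + 20*b + 56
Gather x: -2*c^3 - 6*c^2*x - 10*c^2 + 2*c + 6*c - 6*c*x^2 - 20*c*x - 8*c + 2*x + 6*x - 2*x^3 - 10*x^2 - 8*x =-2*c^3 - 10*c^2 - 2*x^3 + x^2*(-6*c - 10) + x*(-6*c^2 - 20*c)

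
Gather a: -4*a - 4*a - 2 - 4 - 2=-8*a - 8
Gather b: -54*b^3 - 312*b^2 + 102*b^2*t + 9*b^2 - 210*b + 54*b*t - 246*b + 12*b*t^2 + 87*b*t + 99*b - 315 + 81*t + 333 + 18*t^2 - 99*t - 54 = -54*b^3 + b^2*(102*t - 303) + b*(12*t^2 + 141*t - 357) + 18*t^2 - 18*t - 36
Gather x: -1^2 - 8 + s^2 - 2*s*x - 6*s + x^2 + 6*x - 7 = s^2 - 6*s + x^2 + x*(6 - 2*s) - 16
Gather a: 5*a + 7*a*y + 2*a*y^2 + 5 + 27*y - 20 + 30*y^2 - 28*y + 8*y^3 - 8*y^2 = a*(2*y^2 + 7*y + 5) + 8*y^3 + 22*y^2 - y - 15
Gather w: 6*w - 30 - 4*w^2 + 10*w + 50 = -4*w^2 + 16*w + 20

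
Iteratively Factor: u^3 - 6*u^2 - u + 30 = (u + 2)*(u^2 - 8*u + 15) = (u - 5)*(u + 2)*(u - 3)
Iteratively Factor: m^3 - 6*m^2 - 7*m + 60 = (m - 4)*(m^2 - 2*m - 15) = (m - 5)*(m - 4)*(m + 3)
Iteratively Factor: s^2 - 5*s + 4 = (s - 4)*(s - 1)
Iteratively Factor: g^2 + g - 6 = (g - 2)*(g + 3)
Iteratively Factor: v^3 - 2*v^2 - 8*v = (v)*(v^2 - 2*v - 8) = v*(v + 2)*(v - 4)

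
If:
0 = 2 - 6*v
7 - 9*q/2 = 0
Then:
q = 14/9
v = 1/3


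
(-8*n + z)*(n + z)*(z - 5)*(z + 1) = -8*n^2*z^2 + 32*n^2*z + 40*n^2 - 7*n*z^3 + 28*n*z^2 + 35*n*z + z^4 - 4*z^3 - 5*z^2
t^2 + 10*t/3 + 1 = (t + 1/3)*(t + 3)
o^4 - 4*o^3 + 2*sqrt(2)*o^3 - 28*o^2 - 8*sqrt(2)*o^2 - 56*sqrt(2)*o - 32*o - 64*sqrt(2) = (o - 8)*(o + 2)^2*(o + 2*sqrt(2))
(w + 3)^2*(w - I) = w^3 + 6*w^2 - I*w^2 + 9*w - 6*I*w - 9*I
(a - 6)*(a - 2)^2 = a^3 - 10*a^2 + 28*a - 24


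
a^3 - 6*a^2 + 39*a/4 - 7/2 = (a - 7/2)*(a - 2)*(a - 1/2)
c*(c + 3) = c^2 + 3*c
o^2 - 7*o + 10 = (o - 5)*(o - 2)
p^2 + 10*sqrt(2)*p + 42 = (p + 3*sqrt(2))*(p + 7*sqrt(2))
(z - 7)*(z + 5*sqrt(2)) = z^2 - 7*z + 5*sqrt(2)*z - 35*sqrt(2)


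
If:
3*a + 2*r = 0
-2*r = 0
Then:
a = 0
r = 0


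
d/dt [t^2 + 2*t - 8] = 2*t + 2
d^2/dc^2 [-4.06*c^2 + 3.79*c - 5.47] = -8.12000000000000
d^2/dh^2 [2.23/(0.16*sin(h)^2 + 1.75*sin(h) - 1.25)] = (-0.228352*sin(h)^4 - 1.8732*sin(h)^3 - 8.270847*sin(h)^2 - 1.131725*sin(h) + 14.55075)/(0.16*sin(h)^2 + 1.75*sin(h) - 1.25)^3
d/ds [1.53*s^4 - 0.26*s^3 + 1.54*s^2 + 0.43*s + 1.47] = 6.12*s^3 - 0.78*s^2 + 3.08*s + 0.43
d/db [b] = 1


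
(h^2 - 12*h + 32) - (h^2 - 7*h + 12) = 20 - 5*h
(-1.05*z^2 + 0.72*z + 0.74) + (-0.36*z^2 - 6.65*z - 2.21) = -1.41*z^2 - 5.93*z - 1.47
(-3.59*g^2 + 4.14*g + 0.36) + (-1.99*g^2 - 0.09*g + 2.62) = -5.58*g^2 + 4.05*g + 2.98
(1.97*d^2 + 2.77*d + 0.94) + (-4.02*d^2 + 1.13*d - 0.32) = -2.05*d^2 + 3.9*d + 0.62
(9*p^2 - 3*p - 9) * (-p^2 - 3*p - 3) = -9*p^4 - 24*p^3 - 9*p^2 + 36*p + 27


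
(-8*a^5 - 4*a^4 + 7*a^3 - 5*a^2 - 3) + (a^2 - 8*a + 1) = -8*a^5 - 4*a^4 + 7*a^3 - 4*a^2 - 8*a - 2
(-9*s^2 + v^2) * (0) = 0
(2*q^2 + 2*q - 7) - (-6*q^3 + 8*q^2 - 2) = 6*q^3 - 6*q^2 + 2*q - 5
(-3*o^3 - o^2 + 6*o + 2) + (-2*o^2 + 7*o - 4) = -3*o^3 - 3*o^2 + 13*o - 2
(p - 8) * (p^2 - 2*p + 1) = p^3 - 10*p^2 + 17*p - 8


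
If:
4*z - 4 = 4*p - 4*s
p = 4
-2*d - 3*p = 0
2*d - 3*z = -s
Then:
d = -6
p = 4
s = 27/4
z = -7/4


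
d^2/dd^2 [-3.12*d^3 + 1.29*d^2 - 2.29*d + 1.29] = 2.58 - 18.72*d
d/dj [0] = 0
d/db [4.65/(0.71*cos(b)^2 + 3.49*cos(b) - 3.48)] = (6.603*cos(b) + 16.2285)*sin(b)/(0.71*cos(b)^2 + 3.49*cos(b) - 3.48)^2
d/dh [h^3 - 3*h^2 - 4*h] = 3*h^2 - 6*h - 4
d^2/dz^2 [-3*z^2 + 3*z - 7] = -6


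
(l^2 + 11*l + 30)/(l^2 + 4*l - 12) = (l + 5)/(l - 2)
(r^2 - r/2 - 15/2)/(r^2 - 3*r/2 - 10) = (r - 3)/(r - 4)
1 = 1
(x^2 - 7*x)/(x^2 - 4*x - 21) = x/(x + 3)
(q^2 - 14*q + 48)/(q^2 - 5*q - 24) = (q - 6)/(q + 3)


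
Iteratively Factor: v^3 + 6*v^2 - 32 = (v + 4)*(v^2 + 2*v - 8) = (v + 4)^2*(v - 2)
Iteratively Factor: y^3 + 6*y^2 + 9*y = (y + 3)*(y^2 + 3*y) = (y + 3)^2*(y)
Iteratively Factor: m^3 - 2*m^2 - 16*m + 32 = (m + 4)*(m^2 - 6*m + 8) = (m - 2)*(m + 4)*(m - 4)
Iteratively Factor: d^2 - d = (d)*(d - 1)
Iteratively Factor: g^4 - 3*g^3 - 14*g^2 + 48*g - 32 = (g + 4)*(g^3 - 7*g^2 + 14*g - 8) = (g - 2)*(g + 4)*(g^2 - 5*g + 4) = (g - 4)*(g - 2)*(g + 4)*(g - 1)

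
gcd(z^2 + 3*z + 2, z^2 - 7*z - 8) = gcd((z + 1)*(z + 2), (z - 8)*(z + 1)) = z + 1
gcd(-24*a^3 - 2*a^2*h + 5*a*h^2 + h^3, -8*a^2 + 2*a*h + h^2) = 8*a^2 - 2*a*h - h^2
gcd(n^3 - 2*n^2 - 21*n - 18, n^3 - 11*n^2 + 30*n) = n - 6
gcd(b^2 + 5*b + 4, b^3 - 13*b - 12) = b + 1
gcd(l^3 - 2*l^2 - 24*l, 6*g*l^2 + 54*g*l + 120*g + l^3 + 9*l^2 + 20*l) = l + 4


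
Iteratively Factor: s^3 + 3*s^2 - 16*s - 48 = (s + 3)*(s^2 - 16) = (s + 3)*(s + 4)*(s - 4)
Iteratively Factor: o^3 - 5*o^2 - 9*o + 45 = (o + 3)*(o^2 - 8*o + 15) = (o - 3)*(o + 3)*(o - 5)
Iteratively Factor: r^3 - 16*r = (r - 4)*(r^2 + 4*r) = (r - 4)*(r + 4)*(r)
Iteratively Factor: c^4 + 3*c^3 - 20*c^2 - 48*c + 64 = (c - 4)*(c^3 + 7*c^2 + 8*c - 16) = (c - 4)*(c - 1)*(c^2 + 8*c + 16) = (c - 4)*(c - 1)*(c + 4)*(c + 4)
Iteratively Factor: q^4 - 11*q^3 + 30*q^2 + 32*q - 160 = (q - 5)*(q^3 - 6*q^2 + 32) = (q - 5)*(q + 2)*(q^2 - 8*q + 16) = (q - 5)*(q - 4)*(q + 2)*(q - 4)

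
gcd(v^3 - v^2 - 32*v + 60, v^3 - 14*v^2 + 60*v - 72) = v - 2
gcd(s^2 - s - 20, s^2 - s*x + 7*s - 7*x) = 1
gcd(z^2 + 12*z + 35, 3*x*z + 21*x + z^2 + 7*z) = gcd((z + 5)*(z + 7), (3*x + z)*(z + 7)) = z + 7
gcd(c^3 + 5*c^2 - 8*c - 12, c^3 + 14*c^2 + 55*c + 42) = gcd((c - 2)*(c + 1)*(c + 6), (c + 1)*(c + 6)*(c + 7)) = c^2 + 7*c + 6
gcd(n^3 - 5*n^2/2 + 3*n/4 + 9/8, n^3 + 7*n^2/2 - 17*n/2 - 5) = n + 1/2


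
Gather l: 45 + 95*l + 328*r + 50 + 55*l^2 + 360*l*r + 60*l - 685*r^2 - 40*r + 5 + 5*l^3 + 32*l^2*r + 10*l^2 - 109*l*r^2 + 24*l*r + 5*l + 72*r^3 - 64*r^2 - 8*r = 5*l^3 + l^2*(32*r + 65) + l*(-109*r^2 + 384*r + 160) + 72*r^3 - 749*r^2 + 280*r + 100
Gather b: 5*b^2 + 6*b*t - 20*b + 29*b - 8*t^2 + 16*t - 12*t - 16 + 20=5*b^2 + b*(6*t + 9) - 8*t^2 + 4*t + 4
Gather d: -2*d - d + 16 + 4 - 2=18 - 3*d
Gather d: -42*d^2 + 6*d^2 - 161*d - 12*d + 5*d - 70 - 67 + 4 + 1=-36*d^2 - 168*d - 132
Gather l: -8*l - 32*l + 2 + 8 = 10 - 40*l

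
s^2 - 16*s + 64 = (s - 8)^2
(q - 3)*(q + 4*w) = q^2 + 4*q*w - 3*q - 12*w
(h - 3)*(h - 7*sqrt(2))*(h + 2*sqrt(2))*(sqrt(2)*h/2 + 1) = sqrt(2)*h^4/2 - 4*h^3 - 3*sqrt(2)*h^3/2 - 19*sqrt(2)*h^2 + 12*h^2 - 28*h + 57*sqrt(2)*h + 84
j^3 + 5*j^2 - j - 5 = (j - 1)*(j + 1)*(j + 5)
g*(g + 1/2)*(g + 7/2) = g^3 + 4*g^2 + 7*g/4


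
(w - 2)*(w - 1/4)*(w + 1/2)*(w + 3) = w^4 + 5*w^3/4 - 47*w^2/8 - 13*w/8 + 3/4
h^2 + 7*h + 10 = (h + 2)*(h + 5)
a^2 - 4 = (a - 2)*(a + 2)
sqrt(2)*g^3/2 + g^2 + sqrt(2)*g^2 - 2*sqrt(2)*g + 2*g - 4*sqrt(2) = (g - sqrt(2))*(g + 2*sqrt(2))*(sqrt(2)*g/2 + sqrt(2))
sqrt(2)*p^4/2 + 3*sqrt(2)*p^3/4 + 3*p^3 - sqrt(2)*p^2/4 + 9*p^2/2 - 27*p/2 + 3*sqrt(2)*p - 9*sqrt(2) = (p - 3/2)*(p + 3)*(p + 2*sqrt(2))*(sqrt(2)*p/2 + 1)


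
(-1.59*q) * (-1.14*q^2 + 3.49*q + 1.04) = 1.8126*q^3 - 5.5491*q^2 - 1.6536*q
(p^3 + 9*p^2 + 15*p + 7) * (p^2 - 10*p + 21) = p^5 - p^4 - 54*p^3 + 46*p^2 + 245*p + 147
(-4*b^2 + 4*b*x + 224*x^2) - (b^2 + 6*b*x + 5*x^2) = -5*b^2 - 2*b*x + 219*x^2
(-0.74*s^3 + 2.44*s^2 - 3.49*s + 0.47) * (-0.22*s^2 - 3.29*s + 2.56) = 0.1628*s^5 + 1.8978*s^4 - 9.1542*s^3 + 17.6251*s^2 - 10.4807*s + 1.2032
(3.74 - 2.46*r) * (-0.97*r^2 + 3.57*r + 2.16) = 2.3862*r^3 - 12.41*r^2 + 8.0382*r + 8.0784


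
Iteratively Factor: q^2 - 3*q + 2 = (q - 1)*(q - 2)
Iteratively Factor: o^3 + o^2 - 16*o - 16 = (o + 4)*(o^2 - 3*o - 4) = (o - 4)*(o + 4)*(o + 1)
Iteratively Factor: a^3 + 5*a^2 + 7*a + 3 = (a + 3)*(a^2 + 2*a + 1) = (a + 1)*(a + 3)*(a + 1)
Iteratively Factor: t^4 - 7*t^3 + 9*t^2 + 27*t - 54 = (t - 3)*(t^3 - 4*t^2 - 3*t + 18) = (t - 3)^2*(t^2 - t - 6) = (t - 3)^2*(t + 2)*(t - 3)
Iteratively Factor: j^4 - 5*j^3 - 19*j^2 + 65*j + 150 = (j - 5)*(j^3 - 19*j - 30) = (j - 5)*(j + 3)*(j^2 - 3*j - 10) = (j - 5)^2*(j + 3)*(j + 2)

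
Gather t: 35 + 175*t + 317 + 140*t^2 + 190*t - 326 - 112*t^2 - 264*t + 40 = 28*t^2 + 101*t + 66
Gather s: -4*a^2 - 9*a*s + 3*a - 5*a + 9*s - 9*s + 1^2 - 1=-4*a^2 - 9*a*s - 2*a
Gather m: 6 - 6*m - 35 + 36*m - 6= 30*m - 35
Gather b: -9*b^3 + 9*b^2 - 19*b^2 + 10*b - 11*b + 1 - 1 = -9*b^3 - 10*b^2 - b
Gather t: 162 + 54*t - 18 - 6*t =48*t + 144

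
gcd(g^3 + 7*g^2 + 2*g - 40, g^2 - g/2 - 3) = g - 2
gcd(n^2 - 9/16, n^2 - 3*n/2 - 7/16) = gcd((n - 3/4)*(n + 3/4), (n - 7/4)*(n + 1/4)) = 1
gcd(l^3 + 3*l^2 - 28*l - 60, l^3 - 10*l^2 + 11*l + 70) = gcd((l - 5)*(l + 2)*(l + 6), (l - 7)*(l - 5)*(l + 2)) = l^2 - 3*l - 10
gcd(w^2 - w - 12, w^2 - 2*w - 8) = w - 4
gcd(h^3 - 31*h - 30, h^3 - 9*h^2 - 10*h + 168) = h - 6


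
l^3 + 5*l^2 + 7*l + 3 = (l + 1)^2*(l + 3)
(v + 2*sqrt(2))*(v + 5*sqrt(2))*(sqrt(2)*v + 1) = sqrt(2)*v^3 + 15*v^2 + 27*sqrt(2)*v + 20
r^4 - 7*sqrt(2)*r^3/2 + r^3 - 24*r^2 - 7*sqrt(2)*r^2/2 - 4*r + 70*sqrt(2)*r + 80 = (r - 4)*(r + 5)*(r - 4*sqrt(2))*(r + sqrt(2)/2)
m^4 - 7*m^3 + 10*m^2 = m^2*(m - 5)*(m - 2)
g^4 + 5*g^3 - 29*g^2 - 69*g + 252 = (g - 3)^2*(g + 4)*(g + 7)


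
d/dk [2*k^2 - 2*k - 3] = 4*k - 2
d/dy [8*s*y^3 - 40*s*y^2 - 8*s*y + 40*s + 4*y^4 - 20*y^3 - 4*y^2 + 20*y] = 24*s*y^2 - 80*s*y - 8*s + 16*y^3 - 60*y^2 - 8*y + 20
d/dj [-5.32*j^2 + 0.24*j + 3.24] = 0.24 - 10.64*j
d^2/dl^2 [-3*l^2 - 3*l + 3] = -6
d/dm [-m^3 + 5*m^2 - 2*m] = -3*m^2 + 10*m - 2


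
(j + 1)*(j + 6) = j^2 + 7*j + 6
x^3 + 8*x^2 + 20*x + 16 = (x + 2)^2*(x + 4)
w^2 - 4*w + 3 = (w - 3)*(w - 1)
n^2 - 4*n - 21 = (n - 7)*(n + 3)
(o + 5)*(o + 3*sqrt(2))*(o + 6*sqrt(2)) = o^3 + 5*o^2 + 9*sqrt(2)*o^2 + 36*o + 45*sqrt(2)*o + 180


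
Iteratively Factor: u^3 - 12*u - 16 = (u + 2)*(u^2 - 2*u - 8) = (u - 4)*(u + 2)*(u + 2)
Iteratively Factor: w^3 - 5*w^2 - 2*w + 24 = (w - 4)*(w^2 - w - 6) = (w - 4)*(w + 2)*(w - 3)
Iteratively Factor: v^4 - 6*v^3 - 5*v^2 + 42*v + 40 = (v - 5)*(v^3 - v^2 - 10*v - 8) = (v - 5)*(v - 4)*(v^2 + 3*v + 2) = (v - 5)*(v - 4)*(v + 2)*(v + 1)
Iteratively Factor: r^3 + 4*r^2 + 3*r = (r + 3)*(r^2 + r) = (r + 1)*(r + 3)*(r)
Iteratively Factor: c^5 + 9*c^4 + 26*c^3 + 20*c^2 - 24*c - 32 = (c + 4)*(c^4 + 5*c^3 + 6*c^2 - 4*c - 8) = (c + 2)*(c + 4)*(c^3 + 3*c^2 - 4) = (c + 2)^2*(c + 4)*(c^2 + c - 2) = (c - 1)*(c + 2)^2*(c + 4)*(c + 2)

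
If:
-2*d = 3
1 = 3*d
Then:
No Solution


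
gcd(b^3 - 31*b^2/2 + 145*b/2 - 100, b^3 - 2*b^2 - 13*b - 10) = b - 5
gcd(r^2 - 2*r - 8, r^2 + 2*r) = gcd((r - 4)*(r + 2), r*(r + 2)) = r + 2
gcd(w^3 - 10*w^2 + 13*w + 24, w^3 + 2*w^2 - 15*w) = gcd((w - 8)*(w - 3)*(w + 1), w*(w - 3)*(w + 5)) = w - 3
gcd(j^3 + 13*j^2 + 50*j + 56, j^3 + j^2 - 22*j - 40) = j^2 + 6*j + 8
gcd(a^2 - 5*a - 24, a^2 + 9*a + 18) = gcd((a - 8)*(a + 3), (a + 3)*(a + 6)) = a + 3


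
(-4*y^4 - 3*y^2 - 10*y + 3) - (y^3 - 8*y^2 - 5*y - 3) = -4*y^4 - y^3 + 5*y^2 - 5*y + 6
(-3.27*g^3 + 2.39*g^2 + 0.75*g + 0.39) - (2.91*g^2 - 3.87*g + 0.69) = -3.27*g^3 - 0.52*g^2 + 4.62*g - 0.3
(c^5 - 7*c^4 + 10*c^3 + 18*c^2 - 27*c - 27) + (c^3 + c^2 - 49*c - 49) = c^5 - 7*c^4 + 11*c^3 + 19*c^2 - 76*c - 76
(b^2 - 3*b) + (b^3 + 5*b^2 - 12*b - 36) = b^3 + 6*b^2 - 15*b - 36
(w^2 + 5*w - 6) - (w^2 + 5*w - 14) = 8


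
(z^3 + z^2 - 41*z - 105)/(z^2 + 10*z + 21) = (z^2 - 2*z - 35)/(z + 7)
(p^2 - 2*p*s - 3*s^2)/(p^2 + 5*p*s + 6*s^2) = (p^2 - 2*p*s - 3*s^2)/(p^2 + 5*p*s + 6*s^2)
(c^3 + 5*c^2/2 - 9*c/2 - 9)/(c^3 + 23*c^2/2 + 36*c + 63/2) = (c - 2)/(c + 7)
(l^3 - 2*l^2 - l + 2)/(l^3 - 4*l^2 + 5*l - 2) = (l + 1)/(l - 1)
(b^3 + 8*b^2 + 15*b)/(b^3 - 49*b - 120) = b/(b - 8)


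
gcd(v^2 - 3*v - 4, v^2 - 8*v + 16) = v - 4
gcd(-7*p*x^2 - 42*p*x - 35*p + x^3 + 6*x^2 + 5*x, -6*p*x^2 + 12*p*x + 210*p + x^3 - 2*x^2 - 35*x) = x + 5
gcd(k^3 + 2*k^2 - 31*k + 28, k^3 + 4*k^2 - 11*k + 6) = k - 1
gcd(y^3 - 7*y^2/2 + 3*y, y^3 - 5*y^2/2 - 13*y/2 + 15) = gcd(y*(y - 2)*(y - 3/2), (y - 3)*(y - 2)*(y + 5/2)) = y - 2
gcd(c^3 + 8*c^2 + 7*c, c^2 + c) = c^2 + c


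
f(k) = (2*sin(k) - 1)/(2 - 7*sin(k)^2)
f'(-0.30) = 4.64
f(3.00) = -0.39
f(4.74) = 0.60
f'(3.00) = -0.66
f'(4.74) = 0.04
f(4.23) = 0.79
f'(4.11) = -1.87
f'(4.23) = -1.04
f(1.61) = -0.20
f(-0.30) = -1.15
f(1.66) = -0.20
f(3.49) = -1.42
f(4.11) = 0.96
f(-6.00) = -0.30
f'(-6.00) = 0.54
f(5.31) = 0.95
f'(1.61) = -0.01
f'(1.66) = -0.01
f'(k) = 2*cos(k)/(2 - 7*sin(k)^2) + 14*(2*sin(k) - 1)*sin(k)*cos(k)/(2 - 7*sin(k)^2)^2 = 2*(7*sin(k)^2 - 7*sin(k) + 2)*cos(k)/(7*sin(k)^2 - 2)^2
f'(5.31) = 1.83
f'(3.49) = -6.98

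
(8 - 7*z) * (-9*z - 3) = 63*z^2 - 51*z - 24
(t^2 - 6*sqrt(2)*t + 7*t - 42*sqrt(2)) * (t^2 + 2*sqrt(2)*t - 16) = t^4 - 4*sqrt(2)*t^3 + 7*t^3 - 40*t^2 - 28*sqrt(2)*t^2 - 280*t + 96*sqrt(2)*t + 672*sqrt(2)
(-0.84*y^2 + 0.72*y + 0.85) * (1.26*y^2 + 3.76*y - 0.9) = -1.0584*y^4 - 2.2512*y^3 + 4.5342*y^2 + 2.548*y - 0.765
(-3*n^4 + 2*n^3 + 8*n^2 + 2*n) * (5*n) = -15*n^5 + 10*n^4 + 40*n^3 + 10*n^2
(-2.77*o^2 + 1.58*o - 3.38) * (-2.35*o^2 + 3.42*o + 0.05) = 6.5095*o^4 - 13.1864*o^3 + 13.2081*o^2 - 11.4806*o - 0.169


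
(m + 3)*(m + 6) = m^2 + 9*m + 18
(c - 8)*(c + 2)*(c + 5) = c^3 - c^2 - 46*c - 80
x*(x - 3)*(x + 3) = x^3 - 9*x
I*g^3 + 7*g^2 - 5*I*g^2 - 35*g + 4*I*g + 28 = (g - 4)*(g - 7*I)*(I*g - I)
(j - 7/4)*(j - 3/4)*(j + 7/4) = j^3 - 3*j^2/4 - 49*j/16 + 147/64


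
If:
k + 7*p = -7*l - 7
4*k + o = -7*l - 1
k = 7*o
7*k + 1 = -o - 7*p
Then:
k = 35/72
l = -31/72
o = 5/72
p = -23/36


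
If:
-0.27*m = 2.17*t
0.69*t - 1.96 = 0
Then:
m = -22.83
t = 2.84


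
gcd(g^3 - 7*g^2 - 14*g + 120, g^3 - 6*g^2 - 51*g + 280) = g - 5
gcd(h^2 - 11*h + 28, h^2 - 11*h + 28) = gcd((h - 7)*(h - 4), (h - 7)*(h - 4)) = h^2 - 11*h + 28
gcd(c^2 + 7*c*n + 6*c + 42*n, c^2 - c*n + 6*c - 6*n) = c + 6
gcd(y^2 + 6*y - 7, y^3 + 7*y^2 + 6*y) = 1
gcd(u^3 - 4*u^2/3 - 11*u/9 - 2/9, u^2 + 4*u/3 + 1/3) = u + 1/3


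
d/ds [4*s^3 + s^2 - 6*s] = 12*s^2 + 2*s - 6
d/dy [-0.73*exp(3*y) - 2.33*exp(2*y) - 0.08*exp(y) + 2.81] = (-2.19*exp(2*y) - 4.66*exp(y) - 0.08)*exp(y)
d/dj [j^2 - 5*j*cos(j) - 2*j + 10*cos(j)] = 5*j*sin(j) + 2*j - 10*sin(j) - 5*cos(j) - 2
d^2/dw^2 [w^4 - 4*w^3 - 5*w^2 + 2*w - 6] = 12*w^2 - 24*w - 10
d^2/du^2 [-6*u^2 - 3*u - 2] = -12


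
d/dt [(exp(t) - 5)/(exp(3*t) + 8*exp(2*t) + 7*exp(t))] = (-2*exp(3*t) + 7*exp(2*t) + 80*exp(t) + 35)*exp(-t)/(exp(4*t) + 16*exp(3*t) + 78*exp(2*t) + 112*exp(t) + 49)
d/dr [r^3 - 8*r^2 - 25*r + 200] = 3*r^2 - 16*r - 25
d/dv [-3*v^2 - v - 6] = -6*v - 1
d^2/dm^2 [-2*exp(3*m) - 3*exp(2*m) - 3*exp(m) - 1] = (-18*exp(2*m) - 12*exp(m) - 3)*exp(m)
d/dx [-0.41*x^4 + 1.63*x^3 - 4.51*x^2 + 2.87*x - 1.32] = -1.64*x^3 + 4.89*x^2 - 9.02*x + 2.87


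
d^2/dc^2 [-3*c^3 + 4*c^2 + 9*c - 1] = 8 - 18*c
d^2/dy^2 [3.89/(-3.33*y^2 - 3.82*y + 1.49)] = (86.271642*y^2 + 98.966268*y - 3.89*(6.66*y + 3.82)*(13.32*y + 7.64) - 38.602026)/(3.33*y^2 + 3.82*y - 1.49)^3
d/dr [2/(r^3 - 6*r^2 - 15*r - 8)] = 6*(-r^2 + 4*r + 5)/(-r^3 + 6*r^2 + 15*r + 8)^2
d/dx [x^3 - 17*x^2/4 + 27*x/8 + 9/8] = 3*x^2 - 17*x/2 + 27/8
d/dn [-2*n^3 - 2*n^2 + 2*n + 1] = -6*n^2 - 4*n + 2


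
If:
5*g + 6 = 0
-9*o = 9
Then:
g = -6/5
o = -1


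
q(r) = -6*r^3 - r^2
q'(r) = -18*r^2 - 2*r = 2*r*(-9*r - 1)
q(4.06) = -418.02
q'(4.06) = -304.82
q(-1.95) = 40.69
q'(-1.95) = -64.54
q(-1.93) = 39.41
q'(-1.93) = -63.19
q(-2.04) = 46.78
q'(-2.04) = -70.83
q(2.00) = -52.00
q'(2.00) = -76.00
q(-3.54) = 253.64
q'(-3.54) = -218.49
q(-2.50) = 87.50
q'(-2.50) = -107.50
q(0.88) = -4.86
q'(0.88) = -15.70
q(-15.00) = 20025.00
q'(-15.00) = -4020.00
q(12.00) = -10512.00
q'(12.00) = -2616.00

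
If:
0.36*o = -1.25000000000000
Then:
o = -3.47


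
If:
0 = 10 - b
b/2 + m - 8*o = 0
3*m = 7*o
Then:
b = 10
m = 35/17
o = 15/17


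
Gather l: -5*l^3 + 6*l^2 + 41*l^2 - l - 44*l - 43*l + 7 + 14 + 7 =-5*l^3 + 47*l^2 - 88*l + 28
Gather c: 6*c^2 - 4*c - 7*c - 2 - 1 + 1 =6*c^2 - 11*c - 2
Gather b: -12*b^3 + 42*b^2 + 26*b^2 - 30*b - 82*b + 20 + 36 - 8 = -12*b^3 + 68*b^2 - 112*b + 48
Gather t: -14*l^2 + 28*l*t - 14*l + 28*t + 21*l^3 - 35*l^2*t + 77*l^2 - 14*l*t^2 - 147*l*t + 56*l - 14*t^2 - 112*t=21*l^3 + 63*l^2 + 42*l + t^2*(-14*l - 14) + t*(-35*l^2 - 119*l - 84)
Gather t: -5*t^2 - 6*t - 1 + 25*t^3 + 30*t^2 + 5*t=25*t^3 + 25*t^2 - t - 1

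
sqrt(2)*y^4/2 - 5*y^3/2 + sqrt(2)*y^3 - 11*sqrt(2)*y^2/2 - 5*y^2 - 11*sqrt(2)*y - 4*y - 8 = (y + 2)*(y - 4*sqrt(2))*(y + sqrt(2))*(sqrt(2)*y/2 + 1/2)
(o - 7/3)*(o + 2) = o^2 - o/3 - 14/3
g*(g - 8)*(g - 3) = g^3 - 11*g^2 + 24*g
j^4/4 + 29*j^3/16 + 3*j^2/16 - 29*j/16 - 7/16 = (j/4 + 1/4)*(j - 1)*(j + 1/4)*(j + 7)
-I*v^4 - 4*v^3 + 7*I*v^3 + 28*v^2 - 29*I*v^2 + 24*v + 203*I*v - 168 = (v - 7)*(v - 8*I)*(v + 3*I)*(-I*v + 1)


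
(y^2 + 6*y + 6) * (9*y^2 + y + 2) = 9*y^4 + 55*y^3 + 62*y^2 + 18*y + 12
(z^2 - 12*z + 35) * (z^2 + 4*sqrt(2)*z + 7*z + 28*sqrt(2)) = z^4 - 5*z^3 + 4*sqrt(2)*z^3 - 49*z^2 - 20*sqrt(2)*z^2 - 196*sqrt(2)*z + 245*z + 980*sqrt(2)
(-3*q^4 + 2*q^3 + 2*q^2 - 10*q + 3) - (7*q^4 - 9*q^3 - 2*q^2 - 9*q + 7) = -10*q^4 + 11*q^3 + 4*q^2 - q - 4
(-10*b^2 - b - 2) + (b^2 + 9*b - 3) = -9*b^2 + 8*b - 5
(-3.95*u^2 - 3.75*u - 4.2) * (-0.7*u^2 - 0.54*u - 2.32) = 2.765*u^4 + 4.758*u^3 + 14.129*u^2 + 10.968*u + 9.744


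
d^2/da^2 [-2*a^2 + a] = -4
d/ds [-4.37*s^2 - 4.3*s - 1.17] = -8.74*s - 4.3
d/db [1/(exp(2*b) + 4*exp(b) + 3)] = 2*(-exp(b) - 2)*exp(b)/(exp(2*b) + 4*exp(b) + 3)^2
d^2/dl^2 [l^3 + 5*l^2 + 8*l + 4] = 6*l + 10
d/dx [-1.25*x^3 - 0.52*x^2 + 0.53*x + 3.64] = -3.75*x^2 - 1.04*x + 0.53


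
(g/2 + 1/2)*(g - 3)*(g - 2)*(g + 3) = g^4/2 - g^3/2 - 11*g^2/2 + 9*g/2 + 9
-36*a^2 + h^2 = (-6*a + h)*(6*a + h)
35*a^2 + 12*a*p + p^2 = (5*a + p)*(7*a + p)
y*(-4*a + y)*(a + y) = -4*a^2*y - 3*a*y^2 + y^3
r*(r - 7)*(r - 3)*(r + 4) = r^4 - 6*r^3 - 19*r^2 + 84*r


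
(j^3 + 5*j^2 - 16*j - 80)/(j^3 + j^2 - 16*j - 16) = (j + 5)/(j + 1)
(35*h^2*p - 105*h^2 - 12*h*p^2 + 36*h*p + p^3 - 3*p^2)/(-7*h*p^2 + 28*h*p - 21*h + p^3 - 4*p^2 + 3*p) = (-5*h + p)/(p - 1)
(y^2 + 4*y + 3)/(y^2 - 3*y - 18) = (y + 1)/(y - 6)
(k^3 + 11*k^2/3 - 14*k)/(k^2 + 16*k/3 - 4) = k*(3*k - 7)/(3*k - 2)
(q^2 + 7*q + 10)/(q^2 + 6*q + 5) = (q + 2)/(q + 1)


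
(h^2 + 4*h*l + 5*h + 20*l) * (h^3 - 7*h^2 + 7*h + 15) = h^5 + 4*h^4*l - 2*h^4 - 8*h^3*l - 28*h^3 - 112*h^2*l + 50*h^2 + 200*h*l + 75*h + 300*l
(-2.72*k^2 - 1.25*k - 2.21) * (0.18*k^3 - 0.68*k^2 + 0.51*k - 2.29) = -0.4896*k^5 + 1.6246*k^4 - 0.935*k^3 + 7.0941*k^2 + 1.7354*k + 5.0609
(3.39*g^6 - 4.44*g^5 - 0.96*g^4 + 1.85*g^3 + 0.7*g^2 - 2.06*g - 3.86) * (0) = 0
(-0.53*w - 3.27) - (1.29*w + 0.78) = -1.82*w - 4.05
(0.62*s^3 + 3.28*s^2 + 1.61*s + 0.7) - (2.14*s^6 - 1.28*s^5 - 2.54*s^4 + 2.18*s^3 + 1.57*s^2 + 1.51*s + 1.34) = -2.14*s^6 + 1.28*s^5 + 2.54*s^4 - 1.56*s^3 + 1.71*s^2 + 0.1*s - 0.64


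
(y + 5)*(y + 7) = y^2 + 12*y + 35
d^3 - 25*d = d*(d - 5)*(d + 5)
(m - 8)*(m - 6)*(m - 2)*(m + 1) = m^4 - 15*m^3 + 60*m^2 - 20*m - 96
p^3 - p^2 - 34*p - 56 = (p - 7)*(p + 2)*(p + 4)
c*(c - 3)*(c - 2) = c^3 - 5*c^2 + 6*c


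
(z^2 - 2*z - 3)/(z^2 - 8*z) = (z^2 - 2*z - 3)/(z*(z - 8))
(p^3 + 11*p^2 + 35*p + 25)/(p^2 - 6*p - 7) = (p^2 + 10*p + 25)/(p - 7)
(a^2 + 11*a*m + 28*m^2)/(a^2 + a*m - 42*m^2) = (a + 4*m)/(a - 6*m)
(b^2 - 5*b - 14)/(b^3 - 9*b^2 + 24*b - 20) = (b^2 - 5*b - 14)/(b^3 - 9*b^2 + 24*b - 20)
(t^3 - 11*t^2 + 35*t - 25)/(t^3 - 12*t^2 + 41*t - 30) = (t - 5)/(t - 6)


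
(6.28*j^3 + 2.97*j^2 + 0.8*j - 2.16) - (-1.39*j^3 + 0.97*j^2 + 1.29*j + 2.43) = 7.67*j^3 + 2.0*j^2 - 0.49*j - 4.59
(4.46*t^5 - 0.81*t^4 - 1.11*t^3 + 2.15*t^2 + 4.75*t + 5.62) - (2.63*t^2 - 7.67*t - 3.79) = 4.46*t^5 - 0.81*t^4 - 1.11*t^3 - 0.48*t^2 + 12.42*t + 9.41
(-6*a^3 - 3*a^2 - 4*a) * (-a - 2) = 6*a^4 + 15*a^3 + 10*a^2 + 8*a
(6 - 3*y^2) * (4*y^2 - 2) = -12*y^4 + 30*y^2 - 12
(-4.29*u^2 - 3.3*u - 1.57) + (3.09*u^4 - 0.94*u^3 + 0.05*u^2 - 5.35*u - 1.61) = 3.09*u^4 - 0.94*u^3 - 4.24*u^2 - 8.65*u - 3.18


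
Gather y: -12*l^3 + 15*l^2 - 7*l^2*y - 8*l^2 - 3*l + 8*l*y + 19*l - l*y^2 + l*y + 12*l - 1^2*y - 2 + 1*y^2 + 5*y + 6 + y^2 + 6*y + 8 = -12*l^3 + 7*l^2 + 28*l + y^2*(2 - l) + y*(-7*l^2 + 9*l + 10) + 12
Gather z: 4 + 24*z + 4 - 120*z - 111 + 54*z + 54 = -42*z - 49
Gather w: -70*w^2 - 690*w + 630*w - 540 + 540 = -70*w^2 - 60*w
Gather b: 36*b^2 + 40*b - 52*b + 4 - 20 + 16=36*b^2 - 12*b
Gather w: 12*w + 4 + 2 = 12*w + 6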